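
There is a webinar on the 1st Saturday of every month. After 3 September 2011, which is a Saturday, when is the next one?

1 October 2011

September 2011 starts on a Thursday, so its 1st Saturday is 3 September 2011 (2 days in).
That is not after 3 September 2011, so look at October 2011.
October 2011 starts on a Saturday, so its 1st Saturday is 1 October 2011.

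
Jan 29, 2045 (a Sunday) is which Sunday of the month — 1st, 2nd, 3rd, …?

Day 29 falls in week ⌈29/7⌉ of the month.
Days 1–7 hold the 1st Sunday, 8–14 the 2nd, 15–21 the 3rd, 22–28 the 4th, 29–31 the 5th.
29 is in the range for the 5th.

5th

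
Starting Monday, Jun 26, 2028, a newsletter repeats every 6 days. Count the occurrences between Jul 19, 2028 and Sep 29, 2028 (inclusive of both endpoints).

12

Occurrences land 6·i days after Jun 26, 2028 for i = 0, 1, 2, …
Jul 19, 2028 is 23 days after the start; 23 ÷ 6 = 3 remainder 5; since the remainder is 5, round up to i = 4. First occurrence in the window: #5 on Jul 20, 2028 (4×6 = 24 days in).
Sep 29, 2028 is 95 days after the start; 95 ÷ 6 = 15 remainder 5. Last occurrence in the window: #16 on Sep 24, 2028.
Occurrences #5 through #16: 12 in total.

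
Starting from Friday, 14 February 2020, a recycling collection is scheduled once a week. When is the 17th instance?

5 June 2020

The 17th occurrence is 16 intervals after the first: 16 × 7 = 112 days after 14 February 2020.
February has 29 days — 15 days to the end of February leaves 97.
March has 31 days (66 left).
April has 30 days (36 left).
May has 31 days (5 left).
5 days into June → 5 June 2020.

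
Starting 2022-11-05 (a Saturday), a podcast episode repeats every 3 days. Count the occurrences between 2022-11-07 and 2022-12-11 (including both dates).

12

Occurrences land 3·i days after 2022-11-05 for i = 0, 1, 2, …
2022-11-07 is 2 days after the start; 2 ÷ 3 = 0 remainder 2; since the remainder is 2, round up to i = 1. First occurrence in the window: #2 on 2022-11-08 (1×3 = 3 days in).
2022-12-11 is 36 days after the start; 36 ÷ 3 = 12 remainder 0. Last occurrence in the window: #13 on 2022-12-11.
Occurrences #2 through #13: 12 in total.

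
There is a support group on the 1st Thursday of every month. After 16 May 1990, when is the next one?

7 June 1990

May 1990 starts on a Tuesday, so its 1st Thursday is 3 May 1990 (2 days in).
That is not after 16 May 1990, so look at June 1990.
June 1990 starts on a Friday, so its 1st Thursday is 7 June 1990 (6 days in).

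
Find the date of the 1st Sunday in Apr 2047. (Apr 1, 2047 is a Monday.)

Apr 7, 2047

Apr 2047 begins on a Monday, so the first Sunday is Apr 7 (6 days later).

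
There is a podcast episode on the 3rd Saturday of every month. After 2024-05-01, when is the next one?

2024-05-18

May 2024 starts on a Wednesday; its first Saturday is the 4th, so the 3rd Saturday is the 18th — 2024-05-18.
2024-05-18 is after 2024-05-01, so that is the next one.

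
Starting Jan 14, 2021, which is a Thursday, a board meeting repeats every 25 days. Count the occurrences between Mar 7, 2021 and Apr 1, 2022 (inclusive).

Occurrences land 25·i days after Jan 14, 2021 for i = 0, 1, 2, …
Mar 7, 2021 is 52 days after the start; 52 ÷ 25 = 2 remainder 2; since the remainder is 2, round up to i = 3. First occurrence in the window: #4 on Mar 30, 2021 (3×25 = 75 days in).
Apr 1, 2022 is 442 days after the start; 442 ÷ 25 = 17 remainder 17. Last occurrence in the window: #18 on Mar 15, 2022.
Occurrences #4 through #18: 15 in total.

15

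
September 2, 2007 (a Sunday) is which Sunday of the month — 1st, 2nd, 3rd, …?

1st

Day 2 falls in week ⌈2/7⌉ of the month.
Days 1–7 hold the 1st Sunday, 8–14 the 2nd, 15–21 the 3rd, 22–28 the 4th, 29–31 the 5th.
2 is in the range for the 1st.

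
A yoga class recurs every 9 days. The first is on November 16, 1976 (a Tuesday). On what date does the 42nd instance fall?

The 42nd occurrence is 41 intervals after the first: 41 × 9 = 369 days after November 16, 1976.
November has 30 days — 14 days to the end of November leaves 355.
December has 31 days (324 left).
January has 31 days (293 left).
February has 28 days (265 left).
March has 31 days (234 left).
April has 30 days (204 left).
May has 31 days (173 left).
June has 30 days (143 left).
July has 31 days (112 left).
August has 31 days (81 left).
September has 30 days (51 left).
October has 31 days (20 left).
20 days into November → November 20, 1977.

November 20, 1977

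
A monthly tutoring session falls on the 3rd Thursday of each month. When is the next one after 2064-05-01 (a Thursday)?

May 2064 starts on a Thursday; its first Thursday is the 1st, so the 3rd Thursday is the 15th — 2064-05-15.
2064-05-15 is after 2064-05-01, so that is the next one.

2064-05-15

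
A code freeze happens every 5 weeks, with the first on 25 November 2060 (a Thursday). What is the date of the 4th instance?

10 March 2061

The 4th occurrence is 3 intervals after the first: 3 × 35 = 105 days after 25 November 2060.
November has 30 days — 5 days to the end of November leaves 100.
December has 31 days (69 left).
January has 31 days (38 left).
February has 28 days (10 left).
10 days into March → 10 March 2061.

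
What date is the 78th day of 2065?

Jan has 31 days (78 − 31 = 47 remain).
Feb has 28 days (47 − 28 = 19 remain).
19 into Mar → Mar 19.

Mar 19, 2065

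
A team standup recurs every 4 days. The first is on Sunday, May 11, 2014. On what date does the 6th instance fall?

The 6th occurrence is 5 intervals after the first: 5 × 4 = 20 days after May 11, 2014.
20 days later is May 31, 2014.

May 31, 2014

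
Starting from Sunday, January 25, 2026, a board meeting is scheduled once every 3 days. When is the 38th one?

The 38th occurrence is 37 intervals after the first: 37 × 3 = 111 days after January 25, 2026.
January has 31 days — 6 days to the end of January leaves 105.
February has 28 days (77 left).
March has 31 days (46 left).
April has 30 days (16 left).
16 days into May → May 16, 2026.

May 16, 2026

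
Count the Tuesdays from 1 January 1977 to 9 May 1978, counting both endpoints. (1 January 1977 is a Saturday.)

1 January 1977 is a Saturday; the first Tuesday on or after it is 4 January 1977 (3 days later).
From 4 January 1977 to 9 May 1978: 361 + 129 = 490 days (rest of 1977, to 9 May 1978 in 1978).
490 ÷ 7 = 70 full weeks with remainder 0, so 70 more Tuesdays after the first → 71.

71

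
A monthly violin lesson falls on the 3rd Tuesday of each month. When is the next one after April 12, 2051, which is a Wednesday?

April 18, 2051

April 2051 starts on a Saturday; its first Tuesday is the 4th, so the 3rd Tuesday is the 18th — April 18, 2051.
April 18, 2051 is after April 12, 2051, so that is the next one.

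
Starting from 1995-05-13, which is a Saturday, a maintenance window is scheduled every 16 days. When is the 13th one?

The 13th occurrence is 12 intervals after the first: 12 × 16 = 192 days after 1995-05-13.
May has 31 days — 18 days to the end of May leaves 174.
June has 30 days (144 left).
July has 31 days (113 left).
August has 31 days (82 left).
September has 30 days (52 left).
October has 31 days (21 left).
21 days into November → 1995-11-21.

1995-11-21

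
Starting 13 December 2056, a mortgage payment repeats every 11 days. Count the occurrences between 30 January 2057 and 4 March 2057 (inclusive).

3

Occurrences land 11·i days after 13 December 2056 for i = 0, 1, 2, …
30 January 2057 is 48 days after the start; 48 ÷ 11 = 4 remainder 4; since the remainder is 4, round up to i = 5. First occurrence in the window: #6 on 6 February 2057 (5×11 = 55 days in).
4 March 2057 is 81 days after the start; 81 ÷ 11 = 7 remainder 4. Last occurrence in the window: #8 on 28 February 2057.
Occurrences #6 through #8: 3 in total.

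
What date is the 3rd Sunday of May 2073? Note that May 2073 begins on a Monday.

May 2073 begins on a Monday, so the first Sunday is May 7 (6 days later).
The 3rd Sunday is 2 weeks later: 7 + 14 = 21.

May 21, 2073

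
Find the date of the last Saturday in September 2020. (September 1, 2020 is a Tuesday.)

26 September 2020

September 2020 begins on a Tuesday, so the first Saturday is September 5 (4 days later).
September 2020 has 30 days. Adding weeks: 5, 12, 19, 26 — the last one ≤ 30 is the 26th.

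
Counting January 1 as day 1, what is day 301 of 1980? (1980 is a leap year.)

January has 31 days (301 − 31 = 270 remain).
February has 29 days (270 − 29 = 241 remain).
March has 31 days (241 − 31 = 210 remain).
April has 30 days (210 − 30 = 180 remain).
May has 31 days (180 − 31 = 149 remain).
June has 30 days (149 − 30 = 119 remain).
July has 31 days (119 − 31 = 88 remain).
August has 31 days (88 − 31 = 57 remain).
September has 30 days (57 − 30 = 27 remain).
27 into October → October 27.

27 October 1980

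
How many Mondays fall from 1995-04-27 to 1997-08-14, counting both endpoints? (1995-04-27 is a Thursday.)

120

1995-04-27 is a Thursday; the first Monday on or after it is 1995-05-01 (4 days later).
From 1995-05-01 to 1997-08-14: 244 + 366 + 226 = 836 days (rest of 1995, 1996, to 1997-08-14 in 1997).
836 ÷ 7 = 119 full weeks with remainder 3, so 119 more Mondays after the first → 120.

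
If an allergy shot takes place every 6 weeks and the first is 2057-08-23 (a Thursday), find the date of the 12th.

The 12th occurrence is 11 intervals after the first: 11 × 42 = 462 days after 2057-08-23.
August has 31 days — 8 days to the end of August leaves 454.
From end of August to end of 2057 is 122 days (332 left).
January has 31 days (301 left).
February has 28 days (273 left).
March has 31 days (242 left).
April has 30 days (212 left).
May has 31 days (181 left).
June has 30 days (151 left).
July has 31 days (120 left).
August has 31 days (89 left).
September has 30 days (59 left).
October has 31 days (28 left).
28 days into November → 2058-11-28.

2058-11-28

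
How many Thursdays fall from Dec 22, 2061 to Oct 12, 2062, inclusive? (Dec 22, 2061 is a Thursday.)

43

Dec 22, 2061 is a Thursday; the first Thursday on or after it is Dec 22, 2061.
From Dec 22, 2061 to Oct 12, 2062: 9 + 31 + 28 + 31 + 30 + 31 + 30 + 31 + 31 + 30 + 12 = 294 days (rest of Dec, Jan, Feb, Mar, Apr, May, Jun, Jul, Aug, Sep, Oct).
294 ÷ 7 = 42 full weeks with remainder 0, so 42 more Thursdays after the first → 43.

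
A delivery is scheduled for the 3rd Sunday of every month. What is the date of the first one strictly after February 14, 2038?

February 2038 starts on a Monday; its first Sunday is the 7th, so the 3rd Sunday is the 21st — February 21, 2038.
February 21, 2038 is after February 14, 2038, so that is the next one.

February 21, 2038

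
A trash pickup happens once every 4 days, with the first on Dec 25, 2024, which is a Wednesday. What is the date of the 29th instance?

Apr 16, 2025

The 29th occurrence is 28 intervals after the first: 28 × 4 = 112 days after Dec 25, 2024.
Dec has 31 days — 6 days to the end of Dec leaves 106.
Jan has 31 days (75 left).
Feb has 28 days (47 left).
Mar has 31 days (16 left).
16 days into Apr → Apr 16, 2025.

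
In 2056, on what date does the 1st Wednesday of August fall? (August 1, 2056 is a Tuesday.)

August 2056 begins on a Tuesday, so the first Wednesday is August 2 (1 day later).

2 August 2056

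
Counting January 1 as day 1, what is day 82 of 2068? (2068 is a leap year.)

22 March 2068

January has 31 days (82 − 31 = 51 remain).
February has 29 days (51 − 29 = 22 remain).
22 into March → March 22.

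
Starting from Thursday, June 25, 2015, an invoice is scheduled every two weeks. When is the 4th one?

August 6, 2015

The 4th occurrence is 3 intervals after the first: 3 × 14 = 42 days after June 25, 2015.
June has 30 days — 5 days to the end of June leaves 37.
July has 31 days (6 left).
6 days into August → August 6, 2015.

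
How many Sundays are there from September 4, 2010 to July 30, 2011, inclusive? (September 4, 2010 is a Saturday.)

47

September 4, 2010 is a Saturday; the first Sunday on or after it is September 5, 2010 (1 day later).
From September 5, 2010 to July 30, 2011: 25 + 31 + 30 + 31 + 31 + 28 + 31 + 30 + 31 + 30 + 30 = 328 days (rest of September, October, November, December, January, February, March, April, May, June, July).
328 ÷ 7 = 46 full weeks with remainder 6, so 46 more Sundays after the first → 47.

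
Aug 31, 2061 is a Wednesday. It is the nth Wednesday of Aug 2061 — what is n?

5th

Day 31 falls in week ⌈31/7⌉ of the month.
Days 1–7 hold the 1st Wednesday, 8–14 the 2nd, 15–21 the 3rd, 22–28 the 4th, 29–31 the 5th.
31 is in the range for the 5th.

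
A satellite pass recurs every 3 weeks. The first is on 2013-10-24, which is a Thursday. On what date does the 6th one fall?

The 6th occurrence is 5 intervals after the first: 5 × 21 = 105 days after 2013-10-24.
October has 31 days — 7 days to the end of October leaves 98.
November has 30 days (68 left).
December has 31 days (37 left).
January has 31 days (6 left).
6 days into February → 2014-02-06.

2014-02-06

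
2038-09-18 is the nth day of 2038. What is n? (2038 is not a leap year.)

261

Days in months before September: 31 + 28 + 31 + 30 + 31 + 30 + 31 + 31 = 243.
Plus 18 days into September → day 261.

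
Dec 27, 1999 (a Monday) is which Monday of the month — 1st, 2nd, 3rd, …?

4th

Day 27 falls in week ⌈27/7⌉ of the month.
Days 1–7 hold the 1st Monday, 8–14 the 2nd, 15–21 the 3rd, 22–28 the 4th, 29–31 the 5th.
27 is in the range for the 4th.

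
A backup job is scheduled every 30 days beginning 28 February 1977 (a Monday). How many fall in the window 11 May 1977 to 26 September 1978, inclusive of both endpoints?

17

Occurrences land 30·i days after 28 February 1977 for i = 0, 1, 2, …
11 May 1977 is 72 days after the start; 72 ÷ 30 = 2 remainder 12; since the remainder is 12, round up to i = 3. First occurrence in the window: #4 on 29 May 1977 (3×30 = 90 days in).
26 September 1978 is 575 days after the start; 575 ÷ 30 = 19 remainder 5. Last occurrence in the window: #20 on 21 September 1978.
Occurrences #4 through #20: 17 in total.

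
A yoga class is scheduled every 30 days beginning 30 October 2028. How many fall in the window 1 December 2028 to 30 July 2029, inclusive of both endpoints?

8

Occurrences land 30·i days after 30 October 2028 for i = 0, 1, 2, …
1 December 2028 is 32 days after the start; 32 ÷ 30 = 1 remainder 2; since the remainder is 2, round up to i = 2. First occurrence in the window: #3 on 29 December 2028 (2×30 = 60 days in).
30 July 2029 is 273 days after the start; 273 ÷ 30 = 9 remainder 3. Last occurrence in the window: #10 on 27 July 2029.
Occurrences #3 through #10: 8 in total.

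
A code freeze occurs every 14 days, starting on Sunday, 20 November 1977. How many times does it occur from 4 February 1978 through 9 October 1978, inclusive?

Occurrences land 14·i days after 20 November 1977 for i = 0, 1, 2, …
4 February 1978 is 76 days after the start; 76 ÷ 14 = 5 remainder 6; since the remainder is 6, round up to i = 6. First occurrence in the window: #7 on 12 February 1978 (6×14 = 84 days in).
9 October 1978 is 323 days after the start; 323 ÷ 14 = 23 remainder 1. Last occurrence in the window: #24 on 8 October 1978.
Occurrences #7 through #24: 18 in total.

18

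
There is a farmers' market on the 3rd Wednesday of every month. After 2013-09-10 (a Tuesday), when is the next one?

2013-09-18

September 2013 starts on a Sunday; its first Wednesday is the 4th, so the 3rd Wednesday is the 18th — 2013-09-18.
2013-09-18 is after 2013-09-10, so that is the next one.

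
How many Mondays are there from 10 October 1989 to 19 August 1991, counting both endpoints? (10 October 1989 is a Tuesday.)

97

10 October 1989 is a Tuesday; the first Monday on or after it is 16 October 1989 (6 days later).
From 16 October 1989 to 19 August 1991: 76 + 365 + 231 = 672 days (rest of 1989, 1990, to 19 August 1991 in 1991).
672 ÷ 7 = 96 full weeks with remainder 0, so 96 more Mondays after the first → 97.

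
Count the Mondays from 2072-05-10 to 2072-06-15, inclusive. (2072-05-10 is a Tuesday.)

2072-05-10 is a Tuesday; the first Monday on or after it is 2072-05-16 (6 days later).
From 2072-05-16 to 2072-06-15: 15 + 15 = 30 days (rest of May, June).
30 ÷ 7 = 4 full weeks with remainder 2, so 4 more Mondays after the first → 5.

5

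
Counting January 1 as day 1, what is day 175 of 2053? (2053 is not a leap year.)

Jun 24, 2053

Jan has 31 days (175 − 31 = 144 remain).
Feb has 28 days (144 − 28 = 116 remain).
Mar has 31 days (116 − 31 = 85 remain).
Apr has 30 days (85 − 30 = 55 remain).
May has 31 days (55 − 31 = 24 remain).
24 into Jun → Jun 24.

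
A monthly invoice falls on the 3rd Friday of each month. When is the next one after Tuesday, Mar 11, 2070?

Mar 21, 2070

Mar 2070 starts on a Saturday; its first Friday is the 7th, so the 3rd Friday is the 21st — Mar 21, 2070.
Mar 21, 2070 is after Mar 11, 2070, so that is the next one.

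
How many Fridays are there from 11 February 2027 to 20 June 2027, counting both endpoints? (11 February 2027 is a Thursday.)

11 February 2027 is a Thursday; the first Friday on or after it is 12 February 2027 (1 day later).
From 12 February 2027 to 20 June 2027: 16 + 31 + 30 + 31 + 20 = 128 days (rest of February, March, April, May, June).
128 ÷ 7 = 18 full weeks with remainder 2, so 18 more Fridays after the first → 19.

19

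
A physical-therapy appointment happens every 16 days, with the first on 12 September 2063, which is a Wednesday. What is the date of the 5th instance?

15 November 2063

The 5th occurrence is 4 intervals after the first: 4 × 16 = 64 days after 12 September 2063.
September has 30 days — 18 days to the end of September leaves 46.
October has 31 days (15 left).
15 days into November → 15 November 2063.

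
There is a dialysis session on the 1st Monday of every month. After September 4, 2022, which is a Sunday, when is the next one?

September 5, 2022

September 2022 starts on a Thursday, so its 1st Monday is September 5, 2022 (4 days in).
September 5, 2022 is after September 4, 2022, so that is the next one.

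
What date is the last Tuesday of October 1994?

1994-10-25

The first Tuesday of October 1994 is October 4.
October 1994 has 31 days. Adding weeks: 4, 11, 18, 25 — the last one ≤ 31 is the 25th.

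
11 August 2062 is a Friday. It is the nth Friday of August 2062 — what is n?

2nd

Day 11 falls in week ⌈11/7⌉ of the month.
Days 1–7 hold the 1st Friday, 8–14 the 2nd, 15–21 the 3rd, 22–28 the 4th, 29–31 the 5th.
11 is in the range for the 2nd.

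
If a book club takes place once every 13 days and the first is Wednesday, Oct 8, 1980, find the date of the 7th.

The 7th occurrence is 6 intervals after the first: 6 × 13 = 78 days after Oct 8, 1980.
Oct has 31 days — 23 days to the end of Oct leaves 55.
Nov has 30 days (25 left).
25 days into Dec → Dec 25, 1980.

Dec 25, 1980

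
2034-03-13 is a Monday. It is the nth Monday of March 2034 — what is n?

2nd

Day 13 falls in week ⌈13/7⌉ of the month.
Days 1–7 hold the 1st Monday, 8–14 the 2nd, 15–21 the 3rd, 22–28 the 4th, 29–31 the 5th.
13 is in the range for the 2nd.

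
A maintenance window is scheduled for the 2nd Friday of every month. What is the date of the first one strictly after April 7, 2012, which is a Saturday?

April 13, 2012

April 2012 starts on a Sunday; its first Friday is the 6th, so the 2nd Friday is the 13th — April 13, 2012.
April 13, 2012 is after April 7, 2012, so that is the next one.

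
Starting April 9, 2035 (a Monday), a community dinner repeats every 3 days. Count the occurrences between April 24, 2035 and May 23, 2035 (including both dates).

10

Occurrences land 3·i days after April 9, 2035 for i = 0, 1, 2, …
April 24, 2035 is 15 days after the start; 15 ÷ 3 = 5 remainder 0. First occurrence in the window: #6 on April 24, 2035 (5×3 = 15 days in).
May 23, 2035 is 44 days after the start; 44 ÷ 3 = 14 remainder 2. Last occurrence in the window: #15 on May 21, 2035.
Occurrences #6 through #15: 10 in total.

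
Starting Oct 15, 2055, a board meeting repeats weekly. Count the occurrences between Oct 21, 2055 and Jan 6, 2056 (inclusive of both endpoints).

Occurrences land 7·i days after Oct 15, 2055 for i = 0, 1, 2, …
Oct 21, 2055 is 6 days after the start; 6 ÷ 7 = 0 remainder 6; since the remainder is 6, round up to i = 1. First occurrence in the window: #2 on Oct 22, 2055 (1×7 = 7 days in).
Jan 6, 2056 is 83 days after the start; 83 ÷ 7 = 11 remainder 6. Last occurrence in the window: #12 on Dec 31, 2055.
Occurrences #2 through #12: 11 in total.

11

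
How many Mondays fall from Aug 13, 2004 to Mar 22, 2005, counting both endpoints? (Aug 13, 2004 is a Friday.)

32

Aug 13, 2004 is a Friday; the first Monday on or after it is Aug 16, 2004 (3 days later).
From Aug 16, 2004 to Mar 22, 2005: 15 + 30 + 31 + 30 + 31 + 31 + 28 + 22 = 218 days (rest of Aug, Sep, Oct, Nov, Dec, Jan, Feb, Mar).
218 ÷ 7 = 31 full weeks with remainder 1, so 31 more Mondays after the first → 32.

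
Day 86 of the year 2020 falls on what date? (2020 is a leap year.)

January has 31 days (86 − 31 = 55 remain).
February has 29 days (55 − 29 = 26 remain).
26 into March → March 26.

26 March 2020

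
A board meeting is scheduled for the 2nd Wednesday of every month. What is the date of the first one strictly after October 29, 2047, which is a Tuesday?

October 2047 starts on a Tuesday; its first Wednesday is the 2nd, so the 2nd Wednesday is the 9th — October 9, 2047.
That is not after October 29, 2047, so look at November 2047.
November 2047 starts on a Friday; its first Wednesday is the 6th, so the 2nd Wednesday is the 13th — November 13, 2047.

November 13, 2047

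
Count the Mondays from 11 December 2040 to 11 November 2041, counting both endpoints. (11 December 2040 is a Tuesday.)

11 December 2040 is a Tuesday; the first Monday on or after it is 17 December 2040 (6 days later).
From 17 December 2040 to 11 November 2041: 14 + 315 = 329 days (rest of 2040, to 11 November 2041 in 2041).
329 ÷ 7 = 47 full weeks with remainder 0, so 47 more Mondays after the first → 48.

48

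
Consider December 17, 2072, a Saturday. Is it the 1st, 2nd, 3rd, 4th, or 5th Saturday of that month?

Day 17 falls in week ⌈17/7⌉ of the month.
Days 1–7 hold the 1st Saturday, 8–14 the 2nd, 15–21 the 3rd, 22–28 the 4th, 29–31 the 5th.
17 is in the range for the 3rd.

3rd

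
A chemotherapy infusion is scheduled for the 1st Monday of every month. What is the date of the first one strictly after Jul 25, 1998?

Jul 1998 starts on a Wednesday, so its 1st Monday is Jul 6, 1998 (5 days in).
That is not after Jul 25, 1998, so look at Aug 1998.
Aug 1998 starts on a Saturday, so its 1st Monday is Aug 3, 1998 (2 days in).

Aug 3, 1998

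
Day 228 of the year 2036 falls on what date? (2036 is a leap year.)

August 15, 2036

January has 31 days (228 − 31 = 197 remain).
February has 29 days (197 − 29 = 168 remain).
March has 31 days (168 − 31 = 137 remain).
April has 30 days (137 − 30 = 107 remain).
May has 31 days (107 − 31 = 76 remain).
June has 30 days (76 − 30 = 46 remain).
July has 31 days (46 − 31 = 15 remain).
15 into August → August 15.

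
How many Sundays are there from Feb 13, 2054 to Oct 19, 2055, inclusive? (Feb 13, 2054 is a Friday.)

Feb 13, 2054 is a Friday; the first Sunday on or after it is Feb 15, 2054 (2 days later).
From Feb 15, 2054 to Oct 19, 2055: 319 + 292 = 611 days (rest of 2054, to Oct 19, 2055 in 2055).
611 ÷ 7 = 87 full weeks with remainder 2, so 87 more Sundays after the first → 88.

88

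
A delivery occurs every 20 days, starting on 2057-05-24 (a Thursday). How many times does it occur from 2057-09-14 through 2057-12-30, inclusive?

Occurrences land 20·i days after 2057-05-24 for i = 0, 1, 2, …
2057-09-14 is 113 days after the start; 113 ÷ 20 = 5 remainder 13; since the remainder is 13, round up to i = 6. First occurrence in the window: #7 on 2057-09-21 (6×20 = 120 days in).
2057-12-30 is 220 days after the start; 220 ÷ 20 = 11 remainder 0. Last occurrence in the window: #12 on 2057-12-30.
Occurrences #7 through #12: 6 in total.

6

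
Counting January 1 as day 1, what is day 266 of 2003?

January has 31 days (266 − 31 = 235 remain).
February has 28 days (235 − 28 = 207 remain).
March has 31 days (207 − 31 = 176 remain).
April has 30 days (176 − 30 = 146 remain).
May has 31 days (146 − 31 = 115 remain).
June has 30 days (115 − 30 = 85 remain).
July has 31 days (85 − 31 = 54 remain).
August has 31 days (54 − 31 = 23 remain).
23 into September → September 23.

2003-09-23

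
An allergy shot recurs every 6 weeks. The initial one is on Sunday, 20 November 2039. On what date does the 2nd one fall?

The 2nd occurrence is 1 interval after the first: 1 × 42 = 42 days after 20 November 2039.
November has 30 days — 10 days to the end of November leaves 32.
December has 31 days (1 left).
1 day into January → 1 January 2040.

1 January 2040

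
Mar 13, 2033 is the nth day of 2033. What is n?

Days in months before Mar: 31 + 28 = 59.
Plus 13 days into Mar → day 72.

72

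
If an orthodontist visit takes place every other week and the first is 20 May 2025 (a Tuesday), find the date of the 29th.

The 29th occurrence is 28 intervals after the first: 28 × 14 = 392 days after 20 May 2025.
May has 31 days — 11 days to the end of May leaves 381.
June has 30 days (351 left).
July has 31 days (320 left).
August has 31 days (289 left).
September has 30 days (259 left).
October has 31 days (228 left).
November has 30 days (198 left).
December has 31 days (167 left).
January has 31 days (136 left).
February has 28 days (108 left).
March has 31 days (77 left).
April has 30 days (47 left).
May has 31 days (16 left).
16 days into June → 16 June 2026.

16 June 2026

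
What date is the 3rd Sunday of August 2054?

The first Sunday of August 2054 is August 2.
The 3rd Sunday is 2 weeks later: 2 + 14 = 16.

August 16, 2054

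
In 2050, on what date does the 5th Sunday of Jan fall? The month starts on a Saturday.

Jan 30, 2050

Jan 2050 begins on a Saturday, so the first Sunday is Jan 2 (1 day later).
The 5th Sunday is 4 weeks later: 2 + 28 = 30.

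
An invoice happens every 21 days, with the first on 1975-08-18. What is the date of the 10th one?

The 10th occurrence is 9 intervals after the first: 9 × 21 = 189 days after 1975-08-18.
August has 31 days — 13 days to the end of August leaves 176.
September has 30 days (146 left).
October has 31 days (115 left).
November has 30 days (85 left).
December has 31 days (54 left).
January has 31 days (23 left).
23 days into February → 1976-02-23.

1976-02-23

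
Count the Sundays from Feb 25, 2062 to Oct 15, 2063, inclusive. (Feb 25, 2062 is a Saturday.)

Feb 25, 2062 is a Saturday; the first Sunday on or after it is Feb 26, 2062 (1 day later).
From Feb 26, 2062 to Oct 15, 2063: 308 + 288 = 596 days (rest of 2062, to Oct 15, 2063 in 2063).
596 ÷ 7 = 85 full weeks with remainder 1, so 85 more Sundays after the first → 86.

86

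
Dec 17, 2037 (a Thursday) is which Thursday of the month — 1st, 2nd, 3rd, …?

Day 17 falls in week ⌈17/7⌉ of the month.
Days 1–7 hold the 1st Thursday, 8–14 the 2nd, 15–21 the 3rd, 22–28 the 4th, 29–31 the 5th.
17 is in the range for the 3rd.

3rd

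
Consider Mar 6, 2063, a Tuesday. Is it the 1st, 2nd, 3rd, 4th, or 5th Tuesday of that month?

1st

Day 6 falls in week ⌈6/7⌉ of the month.
Days 1–7 hold the 1st Tuesday, 8–14 the 2nd, 15–21 the 3rd, 22–28 the 4th, 29–31 the 5th.
6 is in the range for the 1st.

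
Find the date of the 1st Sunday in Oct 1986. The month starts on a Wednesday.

Oct 5, 1986

Oct 1986 begins on a Wednesday, so the first Sunday is Oct 5 (4 days later).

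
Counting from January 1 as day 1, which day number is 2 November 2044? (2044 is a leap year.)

Days in months before November: 31 + 29 + 31 + 30 + 31 + 30 + 31 + 31 + 30 + 31 = 305.
Plus 2 days into November → day 307.

307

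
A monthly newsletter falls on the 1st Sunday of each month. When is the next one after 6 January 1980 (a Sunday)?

January 1980 starts on a Tuesday, so its 1st Sunday is 6 January 1980 (5 days in).
That is not after 6 January 1980, so look at February 1980.
February 1980 starts on a Friday, so its 1st Sunday is 3 February 1980 (2 days in).

3 February 1980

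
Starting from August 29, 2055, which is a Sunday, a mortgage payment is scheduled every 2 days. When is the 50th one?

The 50th occurrence is 49 intervals after the first: 49 × 2 = 98 days after August 29, 2055.
August has 31 days — 2 days to the end of August leaves 96.
September has 30 days (66 left).
October has 31 days (35 left).
November has 30 days (5 left).
5 days into December → December 5, 2055.

December 5, 2055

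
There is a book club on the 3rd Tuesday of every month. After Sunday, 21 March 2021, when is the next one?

20 April 2021

March 2021 starts on a Monday; its first Tuesday is the 2nd, so the 3rd Tuesday is the 16th — 16 March 2021.
That is not after 21 March 2021, so look at April 2021.
April 2021 starts on a Thursday; its first Tuesday is the 6th, so the 3rd Tuesday is the 20th — 20 April 2021.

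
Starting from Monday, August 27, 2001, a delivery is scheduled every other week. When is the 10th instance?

December 31, 2001

The 10th occurrence is 9 intervals after the first: 9 × 14 = 126 days after August 27, 2001.
August has 31 days — 4 days to the end of August leaves 122.
September has 30 days (92 left).
October has 31 days (61 left).
November has 30 days (31 left).
31 days into December → December 31, 2001.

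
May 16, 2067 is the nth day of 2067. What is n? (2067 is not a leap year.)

Days in months before May: 31 + 28 + 31 + 30 = 120.
Plus 16 days into May → day 136.

136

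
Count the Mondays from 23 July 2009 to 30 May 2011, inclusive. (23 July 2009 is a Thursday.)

23 July 2009 is a Thursday; the first Monday on or after it is 27 July 2009 (4 days later).
From 27 July 2009 to 30 May 2011: 157 + 365 + 150 = 672 days (rest of 2009, 2010, to 30 May 2011 in 2011).
672 ÷ 7 = 96 full weeks with remainder 0, so 96 more Mondays after the first → 97.

97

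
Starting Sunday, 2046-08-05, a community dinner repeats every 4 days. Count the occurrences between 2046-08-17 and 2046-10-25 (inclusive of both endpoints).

Occurrences land 4·i days after 2046-08-05 for i = 0, 1, 2, …
2046-08-17 is 12 days after the start; 12 ÷ 4 = 3 remainder 0. First occurrence in the window: #4 on 2046-08-17 (3×4 = 12 days in).
2046-10-25 is 81 days after the start; 81 ÷ 4 = 20 remainder 1. Last occurrence in the window: #21 on 2046-10-24.
Occurrences #4 through #21: 18 in total.

18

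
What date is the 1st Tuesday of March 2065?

March 3, 2065

March 2065 begins on a Sunday, so the first Tuesday is March 3 (2 days later).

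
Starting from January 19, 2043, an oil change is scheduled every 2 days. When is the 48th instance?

April 23, 2043

The 48th occurrence is 47 intervals after the first: 47 × 2 = 94 days after January 19, 2043.
January has 31 days — 12 days to the end of January leaves 82.
February has 28 days (54 left).
March has 31 days (23 left).
23 days into April → April 23, 2043.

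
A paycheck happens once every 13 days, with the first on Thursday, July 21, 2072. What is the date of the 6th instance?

September 24, 2072

The 6th occurrence is 5 intervals after the first: 5 × 13 = 65 days after July 21, 2072.
July has 31 days — 10 days to the end of July leaves 55.
August has 31 days (24 left).
24 days into September → September 24, 2072.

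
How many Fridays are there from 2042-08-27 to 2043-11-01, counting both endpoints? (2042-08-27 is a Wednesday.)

2042-08-27 is a Wednesday; the first Friday on or after it is 2042-08-29 (2 days later).
From 2042-08-29 to 2043-11-01: 124 + 305 = 429 days (rest of 2042, to 2043-11-01 in 2043).
429 ÷ 7 = 61 full weeks with remainder 2, so 61 more Fridays after the first → 62.

62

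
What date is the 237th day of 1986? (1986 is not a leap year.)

Aug 25, 1986

Jan has 31 days (237 − 31 = 206 remain).
Feb has 28 days (206 − 28 = 178 remain).
Mar has 31 days (178 − 31 = 147 remain).
Apr has 30 days (147 − 30 = 117 remain).
May has 31 days (117 − 31 = 86 remain).
Jun has 30 days (86 − 30 = 56 remain).
Jul has 31 days (56 − 31 = 25 remain).
25 into Aug → Aug 25.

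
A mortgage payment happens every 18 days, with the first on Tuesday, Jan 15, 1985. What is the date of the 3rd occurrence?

The 3rd occurrence is 2 intervals after the first: 2 × 18 = 36 days after Jan 15, 1985.
Jan has 31 days — 16 days to the end of Jan leaves 20.
20 days into Feb → Feb 20, 1985.

Feb 20, 1985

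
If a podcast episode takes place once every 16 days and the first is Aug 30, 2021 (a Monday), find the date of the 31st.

The 31st occurrence is 30 intervals after the first: 30 × 16 = 480 days after Aug 30, 2021.
Aug has 31 days — 1 day to the end of Aug leaves 479.
From end of Aug to end of 2021 is 122 days (357 left).
Jan has 31 days (326 left).
Feb has 28 days (298 left).
Mar has 31 days (267 left).
Apr has 30 days (237 left).
May has 31 days (206 left).
Jun has 30 days (176 left).
Jul has 31 days (145 left).
Aug has 31 days (114 left).
Sep has 30 days (84 left).
Oct has 31 days (53 left).
Nov has 30 days (23 left).
23 days into Dec → Dec 23, 2022.

Dec 23, 2022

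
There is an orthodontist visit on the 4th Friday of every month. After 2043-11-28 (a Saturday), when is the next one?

2043-12-25

November 2043 starts on a Sunday; its first Friday is the 6th, so the 4th Friday is the 27th — 2043-11-27.
That is not after 2043-11-28, so look at December 2043.
December 2043 starts on a Tuesday; its first Friday is the 4th, so the 4th Friday is the 25th — 2043-12-25.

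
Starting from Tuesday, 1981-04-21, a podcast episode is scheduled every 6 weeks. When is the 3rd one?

The 3rd occurrence is 2 intervals after the first: 2 × 42 = 84 days after 1981-04-21.
April has 30 days — 9 days to the end of April leaves 75.
May has 31 days (44 left).
June has 30 days (14 left).
14 days into July → 1981-07-14.

1981-07-14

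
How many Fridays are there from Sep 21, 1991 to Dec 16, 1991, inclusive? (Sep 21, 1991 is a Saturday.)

12

Sep 21, 1991 is a Saturday; the first Friday on or after it is Sep 27, 1991 (6 days later).
From Sep 27, 1991 to Dec 16, 1991: 3 + 31 + 30 + 16 = 80 days (rest of Sep, Oct, Nov, Dec).
80 ÷ 7 = 11 full weeks with remainder 3, so 11 more Fridays after the first → 12.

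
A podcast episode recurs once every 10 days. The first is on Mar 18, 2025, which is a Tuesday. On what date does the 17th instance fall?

Aug 25, 2025

The 17th occurrence is 16 intervals after the first: 16 × 10 = 160 days after Mar 18, 2025.
Mar has 31 days — 13 days to the end of Mar leaves 147.
Apr has 30 days (117 left).
May has 31 days (86 left).
Jun has 30 days (56 left).
Jul has 31 days (25 left).
25 days into Aug → Aug 25, 2025.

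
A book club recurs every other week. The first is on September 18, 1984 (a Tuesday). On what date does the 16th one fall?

April 16, 1985

The 16th occurrence is 15 intervals after the first: 15 × 14 = 210 days after September 18, 1984.
September has 30 days — 12 days to the end of September leaves 198.
October has 31 days (167 left).
November has 30 days (137 left).
December has 31 days (106 left).
January has 31 days (75 left).
February has 28 days (47 left).
March has 31 days (16 left).
16 days into April → April 16, 1985.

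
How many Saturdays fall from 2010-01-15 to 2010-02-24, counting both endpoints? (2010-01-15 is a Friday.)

2010-01-15 is a Friday; the first Saturday on or after it is 2010-01-16 (1 day later).
From 2010-01-16 to 2010-02-24: 15 + 24 = 39 days (rest of January, February).
39 ÷ 7 = 5 full weeks with remainder 4, so 5 more Saturdays after the first → 6.

6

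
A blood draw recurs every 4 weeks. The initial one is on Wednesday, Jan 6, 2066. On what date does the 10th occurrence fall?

Sep 15, 2066

The 10th occurrence is 9 intervals after the first: 9 × 28 = 252 days after Jan 6, 2066.
Jan has 31 days — 25 days to the end of Jan leaves 227.
Feb has 28 days (199 left).
Mar has 31 days (168 left).
Apr has 30 days (138 left).
May has 31 days (107 left).
Jun has 30 days (77 left).
Jul has 31 days (46 left).
Aug has 31 days (15 left).
15 days into Sep → Sep 15, 2066.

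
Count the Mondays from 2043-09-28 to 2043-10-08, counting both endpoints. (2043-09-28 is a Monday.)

2

2043-09-28 is a Monday; the first Monday on or after it is 2043-09-28.
From 2043-09-28 to 2043-10-08: 2 + 8 = 10 days (rest of September, October).
10 ÷ 7 = 1 full weeks with remainder 3, so 1 more Mondays after the first → 2.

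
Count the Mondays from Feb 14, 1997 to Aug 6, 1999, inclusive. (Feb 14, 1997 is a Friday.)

129

Feb 14, 1997 is a Friday; the first Monday on or after it is Feb 17, 1997 (3 days later).
From Feb 17, 1997 to Aug 6, 1999: 317 + 365 + 218 = 900 days (rest of 1997, 1998, to Aug 6, 1999 in 1999).
900 ÷ 7 = 128 full weeks with remainder 4, so 128 more Mondays after the first → 129.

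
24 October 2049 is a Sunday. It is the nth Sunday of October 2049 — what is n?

4th

Day 24 falls in week ⌈24/7⌉ of the month.
Days 1–7 hold the 1st Sunday, 8–14 the 2nd, 15–21 the 3rd, 22–28 the 4th, 29–31 the 5th.
24 is in the range for the 4th.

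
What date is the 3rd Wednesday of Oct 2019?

Oct 16, 2019

Oct 2019 begins on a Tuesday, so the first Wednesday is Oct 2 (1 day later).
The 3rd Wednesday is 2 weeks later: 2 + 14 = 16.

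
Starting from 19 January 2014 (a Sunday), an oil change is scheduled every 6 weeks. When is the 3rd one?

The 3rd occurrence is 2 intervals after the first: 2 × 42 = 84 days after 19 January 2014.
January has 31 days — 12 days to the end of January leaves 72.
February has 28 days (44 left).
March has 31 days (13 left).
13 days into April → 13 April 2014.

13 April 2014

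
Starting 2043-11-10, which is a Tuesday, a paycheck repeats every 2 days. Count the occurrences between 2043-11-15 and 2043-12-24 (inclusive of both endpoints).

20

Occurrences land 2·i days after 2043-11-10 for i = 0, 1, 2, …
2043-11-15 is 5 days after the start; 5 ÷ 2 = 2 remainder 1; since the remainder is 1, round up to i = 3. First occurrence in the window: #4 on 2043-11-16 (3×2 = 6 days in).
2043-12-24 is 44 days after the start; 44 ÷ 2 = 22 remainder 0. Last occurrence in the window: #23 on 2043-12-24.
Occurrences #4 through #23: 20 in total.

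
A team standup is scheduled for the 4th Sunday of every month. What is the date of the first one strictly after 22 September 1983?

25 September 1983

September 1983 starts on a Thursday; its first Sunday is the 4th, so the 4th Sunday is the 25th — 25 September 1983.
25 September 1983 is after 22 September 1983, so that is the next one.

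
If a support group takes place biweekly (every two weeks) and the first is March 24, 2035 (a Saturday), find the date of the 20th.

The 20th occurrence is 19 intervals after the first: 19 × 14 = 266 days after March 24, 2035.
March has 31 days — 7 days to the end of March leaves 259.
April has 30 days (229 left).
May has 31 days (198 left).
June has 30 days (168 left).
July has 31 days (137 left).
August has 31 days (106 left).
September has 30 days (76 left).
October has 31 days (45 left).
November has 30 days (15 left).
15 days into December → December 15, 2035.

December 15, 2035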